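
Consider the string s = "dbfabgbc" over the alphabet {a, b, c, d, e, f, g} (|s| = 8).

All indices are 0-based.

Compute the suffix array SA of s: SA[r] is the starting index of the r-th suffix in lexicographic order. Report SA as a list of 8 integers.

[3, 6, 1, 4, 7, 0, 2, 5]

rank→(start, suffix):
  0 → (3, 'abgbc')
  1 → (6, 'bc')
  2 → (1, 'bfabgbc')
  3 → (4, 'bgbc')
  4 → (7, 'c')
  5 → (0, 'dbfabgbc')
  6 → (2, 'fabgbc')
  7 → (5, 'gbc')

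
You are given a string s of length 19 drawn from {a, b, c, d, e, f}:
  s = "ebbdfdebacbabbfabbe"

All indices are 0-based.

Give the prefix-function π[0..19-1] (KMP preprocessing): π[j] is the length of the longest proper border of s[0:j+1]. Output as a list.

[0, 0, 0, 0, 0, 0, 1, 2, 0, 0, 0, 0, 0, 0, 0, 0, 0, 0, 1]

π[0] = 0
j=1 s[j]='b': π[1]=0 (border '')
j=2 s[j]='b': π[2]=0 (border '')
j=3 s[j]='d': π[3]=0 (border '')
j=4 s[j]='f': π[4]=0 (border '')
j=5 s[j]='d': π[5]=0 (border '')
j=6 s[j]='e': π[6]=1 (border 'e')
j=7 s[j]='b': π[7]=2 (border 'eb')
j=8 s[j]='a': k: 2→0; π[8]=0 (border '')
j=9 s[j]='c': π[9]=0 (border '')
j=10 s[j]='b': π[10]=0 (border '')
j=11 s[j]='a': π[11]=0 (border '')
j=12 s[j]='b': π[12]=0 (border '')
j=13 s[j]='b': π[13]=0 (border '')
j=14 s[j]='f': π[14]=0 (border '')
j=15 s[j]='a': π[15]=0 (border '')
j=16 s[j]='b': π[16]=0 (border '')
j=17 s[j]='b': π[17]=0 (border '')
j=18 s[j]='e': π[18]=1 (border 'e')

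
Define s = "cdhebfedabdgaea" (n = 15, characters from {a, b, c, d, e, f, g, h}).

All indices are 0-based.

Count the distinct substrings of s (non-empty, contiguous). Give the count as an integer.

113

sorted suffixes:
  #0 SA[0]=14  'a'
  #1 SA[1]=8  'abdgaea'
  #2 SA[2]=12  'aea'
  #3 SA[3]=9  'bdgaea'
  #4 SA[4]=4  'bfedabdgaea'
  #5 SA[5]=0  'cdhebfedabdgaea'
  #6 SA[6]=7  'dabdgaea'
  #7 SA[7]=10  'dgaea'
  #8 SA[8]=1  'dhebfedabdgaea'
  #9 SA[9]=13  'ea'
  #10 SA[10]=3  'ebfedabdgaea'
  #11 SA[11]=6  'edabdgaea'
  #12 SA[12]=5  'fedabdgaea'
  #13 SA[13]=11  'gaea'
  #14 SA[14]=2  'hebfedabdgaea'

SA = [14, 8, 12, 9, 4, 0, 7, 10, 1, 13, 3, 6, 5, 11, 2]
[i] adj suffixes → lcp
  [1] 14/8 → 1 ('a')
  [2] 8/12 → 1 ('a')
  [3] 12/9 → 0 ('')
  [4] 9/4 → 1 ('b')
  [5] 4/0 → 0 ('')
  [6] 0/7 → 0 ('')
  [7] 7/10 → 1 ('d')
  [8] 10/1 → 1 ('d')
  [9] 1/13 → 0 ('')
  [10] 13/3 → 1 ('e')
  [11] 3/6 → 1 ('e')
  [12] 6/5 → 0 ('')
  [13] 5/11 → 0 ('')
  [14] 11/2 → 0 ('')

n(n+1)/2 = 15·16/2 = 120
Σ LCP = 0 + 1 + 1 + 0 + 1 + 0 + 0 + 1 + 1 + 0 + 1 + 1 + 0 + 0 + 0 = 7
distinct = 120 − 7 = 113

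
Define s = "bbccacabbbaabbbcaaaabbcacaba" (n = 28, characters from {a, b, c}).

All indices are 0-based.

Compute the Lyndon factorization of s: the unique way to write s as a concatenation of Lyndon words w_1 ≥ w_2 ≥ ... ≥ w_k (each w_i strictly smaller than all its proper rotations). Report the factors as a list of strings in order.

["bbcc", "ac", "abbb", "aabbbc", "aaaabbcacab", "a"]

emit factor 1: 'bbcc' (i=0, period=4)
emit factor 2: 'ac' (i=4, period=2)
emit factor 3: 'abbb' (i=6, period=4)
emit factor 4: 'aabbbc' (i=10, period=6)
emit factor 5: 'aaaabbcacab' (i=16, period=11)
emit factor 6: 'a' (i=27, period=1)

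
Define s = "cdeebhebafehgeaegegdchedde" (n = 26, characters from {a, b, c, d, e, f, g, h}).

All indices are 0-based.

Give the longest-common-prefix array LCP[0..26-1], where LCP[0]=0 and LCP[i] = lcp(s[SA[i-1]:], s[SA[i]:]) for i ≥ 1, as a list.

[0, 1, 0, 1, 0, 1, 0, 1, 1, 2, 0, 1, 1, 2, 1, 1, 1, 2, 1, 0, 0, 1, 2, 0, 2, 1]

sorted suffixes:
  #0 SA[0]=14  'aegegdchedde'
  #1 SA[1]=8  'afehgeaegegdchedde'
  #2 SA[2]=7  'bafehgeaegegdchedde'
  #3 SA[3]=4  'bhebafehgeaegegdchedde'
  #4 SA[4]=0  'cdeebhebafehgeaegegdchedde'
  #5 SA[5]=20  'chedde'
  #6 SA[6]=19  'dchedde'
  #7 SA[7]=23  'dde'
  #8 SA[8]=24  'de'
  #9 SA[9]=1  'deebhebafehgeaegegdchedde'
  #10 SA[10]=25  'e'
  #11 SA[11]=13  'eaegegdchedde'
  #12 SA[12]=6  'ebafehgeaegegdchedde'
  #13 SA[13]=3  'ebhebafehgeaegegdchedde'
  #14 SA[14]=22  'edde'
  #15 SA[15]=2  'eebhebafehgeaegegdchedde'
  #16 SA[16]=17  'egdchedde'
  #17 SA[17]=15  'egegdchedde'
  #18 SA[18]=10  'ehgeaegegdchedde'
  #19 SA[19]=9  'fehgeaegegdchedde'
  #20 SA[20]=18  'gdchedde'
  #21 SA[21]=12  'geaegegdchedde'
  #22 SA[22]=16  'gegdchedde'
  #23 SA[23]=5  'hebafehgeaegegdchedde'
  #24 SA[24]=21  'hedde'
  #25 SA[25]=11  'hgeaegegdchedde'

SA = [14, 8, 7, 4, 0, 20, 19, 23, 24, 1, 25, 13, 6, 3, 22, 2, 17, 15, 10, 9, 18, 12, 16, 5, 21, 11]
i: (SA[i-1],SA[i]) lcp shared
  1: (14,8) 1 'a'
  2: (8,7) 0 ''
  3: (7,4) 1 'b'
  4: (4,0) 0 ''
  5: (0,20) 1 'c'
  6: (20,19) 0 ''
  7: (19,23) 1 'd'
  8: (23,24) 1 'd'
  9: (24,1) 2 'de'
  10: (1,25) 0 ''
  11: (25,13) 1 'e'
  12: (13,6) 1 'e'
  13: (6,3) 2 'eb'
  14: (3,22) 1 'e'
  15: (22,2) 1 'e'
  16: (2,17) 1 'e'
  17: (17,15) 2 'eg'
  18: (15,10) 1 'e'
  19: (10,9) 0 ''
  20: (9,18) 0 ''
  21: (18,12) 1 'g'
  22: (12,16) 2 'ge'
  23: (16,5) 0 ''
  24: (5,21) 2 'he'
  25: (21,11) 1 'h'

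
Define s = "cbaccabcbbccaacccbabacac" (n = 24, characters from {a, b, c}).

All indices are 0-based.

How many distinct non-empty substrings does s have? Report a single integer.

sorted suffixes:
  #0 SA[0]=12  'aacccbabacac'
  #1 SA[1]=18  'abacac'
  #2 SA[2]=5  'abcbbccaacccbabacac'
  #3 SA[3]=22  'ac'
  #4 SA[4]=20  'acac'
  #5 SA[5]=2  'accabcbbccaacccbabacac'
  #6 SA[6]=13  'acccbabacac'
  #7 SA[7]=17  'babacac'
  #8 SA[8]=19  'bacac'
  #9 SA[9]=1  'baccabcbbccaacccbabacac'
  #10 SA[10]=8  'bbccaacccbabacac'
  #11 SA[11]=6  'bcbbccaacccbabacac'
  #12 SA[12]=9  'bccaacccbabacac'
  #13 SA[13]=23  'c'
  #14 SA[14]=11  'caacccbabacac'
  #15 SA[15]=4  'cabcbbccaacccbabacac'
  #16 SA[16]=21  'cac'
  #17 SA[17]=16  'cbabacac'
  #18 SA[18]=0  'cbaccabcbbccaacccbabacac'
  #19 SA[19]=7  'cbbccaacccbabacac'
  #20 SA[20]=10  'ccaacccbabacac'
  #21 SA[21]=3  'ccabcbbccaacccbabacac'
  #22 SA[22]=15  'ccbabacac'
  #23 SA[23]=14  'cccbabacac'

SA = [12, 18, 5, 22, 20, 2, 13, 17, 19, 1, 8, 6, 9, 23, 11, 4, 21, 16, 0, 7, 10, 3, 15, 14]
i: (SA[i-1],SA[i]) lcp shared
  1: (12,18) 1 'a'
  2: (18,5) 2 'ab'
  3: (5,22) 1 'a'
  4: (22,20) 2 'ac'
  5: (20,2) 2 'ac'
  6: (2,13) 3 'acc'
  7: (13,17) 0 ''
  8: (17,19) 2 'ba'
  9: (19,1) 3 'bac'
  10: (1,8) 1 'b'
  11: (8,6) 1 'b'
  12: (6,9) 2 'bc'
  13: (9,23) 0 ''
  14: (23,11) 1 'c'
  15: (11,4) 2 'ca'
  16: (4,21) 2 'ca'
  17: (21,16) 1 'c'
  18: (16,0) 3 'cba'
  19: (0,7) 2 'cb'
  20: (7,10) 1 'c'
  21: (10,3) 3 'cca'
  22: (3,15) 2 'cc'
  23: (15,14) 2 'cc'

n(n+1)/2 = 24·25/2 = 300
Σ LCP = 0 + 1 + 2 + 1 + 2 + 2 + 3 + 0 + 2 + 3 + 1 + 1 + 2 + 0 + 1 + 2 + 2 + 1 + 3 + 2 + 1 + 3 + 2 + 2 = 39
distinct = 300 − 39 = 261

261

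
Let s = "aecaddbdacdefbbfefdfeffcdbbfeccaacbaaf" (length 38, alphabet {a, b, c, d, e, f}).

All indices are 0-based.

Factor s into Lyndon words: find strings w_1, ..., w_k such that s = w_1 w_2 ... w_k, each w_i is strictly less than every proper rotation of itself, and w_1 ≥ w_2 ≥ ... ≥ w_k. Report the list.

["aec", "addbd", "acdefbbfefdfeffcdbbfecc", "aacbaaf"]

emit factor 1: 'aec' (i=0, period=3)
emit factor 2: 'addbd' (i=3, period=5)
emit factor 3: 'acdefbbfefdfeffcdbbfecc' (i=8, period=23)
emit factor 4: 'aacbaaf' (i=31, period=7)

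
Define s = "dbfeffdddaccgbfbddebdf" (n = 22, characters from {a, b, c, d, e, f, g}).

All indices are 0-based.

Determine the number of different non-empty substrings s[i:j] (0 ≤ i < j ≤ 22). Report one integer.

sorted suffixes:
  #0 SA[0]=9  'accgbfbddebdf'
  #1 SA[1]=15  'bddebdf'
  #2 SA[2]=19  'bdf'
  #3 SA[3]=13  'bfbddebdf'
  #4 SA[4]=1  'bfeffdddaccgbfbddebdf'
  #5 SA[5]=10  'ccgbfbddebdf'
  #6 SA[6]=11  'cgbfbddebdf'
  #7 SA[7]=8  'daccgbfbddebdf'
  #8 SA[8]=0  'dbfeffdddaccgbfbddebdf'
  #9 SA[9]=7  'ddaccgbfbddebdf'
  #10 SA[10]=6  'dddaccgbfbddebdf'
  #11 SA[11]=16  'ddebdf'
  #12 SA[12]=17  'debdf'
  #13 SA[13]=20  'df'
  #14 SA[14]=18  'ebdf'
  #15 SA[15]=3  'effdddaccgbfbddebdf'
  #16 SA[16]=21  'f'
  #17 SA[17]=14  'fbddebdf'
  #18 SA[18]=5  'fdddaccgbfbddebdf'
  #19 SA[19]=2  'feffdddaccgbfbddebdf'
  #20 SA[20]=4  'ffdddaccgbfbddebdf'
  #21 SA[21]=12  'gbfbddebdf'

SA = [9, 15, 19, 13, 1, 10, 11, 8, 0, 7, 6, 16, 17, 20, 18, 3, 21, 14, 5, 2, 4, 12]
rank  pair      lcp
   1  s[9:],s[15:]  0  ''
   2  s[15:],s[19:]  2  'bd'
   3  s[19:],s[13:]  1  'b'
   4  s[13:],s[1:]  2  'bf'
   5  s[1:],s[10:]  0  ''
   6  s[10:],s[11:]  1  'c'
   7  s[11:],s[8:]  0  ''
   8  s[8:],s[0:]  1  'd'
   9  s[0:],s[7:]  1  'd'
  10  s[7:],s[6:]  2  'dd'
  11  s[6:],s[16:]  2  'dd'
  12  s[16:],s[17:]  1  'd'
  13  s[17:],s[20:]  1  'd'
  14  s[20:],s[18:]  0  ''
  15  s[18:],s[3:]  1  'e'
  16  s[3:],s[21:]  0  ''
  17  s[21:],s[14:]  1  'f'
  18  s[14:],s[5:]  1  'f'
  19  s[5:],s[2:]  1  'f'
  20  s[2:],s[4:]  1  'f'
  21  s[4:],s[12:]  0  ''

n(n+1)/2 = 22·23/2 = 253
Σ LCP = 0 + 0 + 2 + 1 + 2 + 0 + 1 + 0 + 1 + 1 + 2 + 2 + 1 + 1 + 0 + 1 + 0 + 1 + 1 + 1 + 1 + 0 = 19
distinct = 253 − 19 = 234

234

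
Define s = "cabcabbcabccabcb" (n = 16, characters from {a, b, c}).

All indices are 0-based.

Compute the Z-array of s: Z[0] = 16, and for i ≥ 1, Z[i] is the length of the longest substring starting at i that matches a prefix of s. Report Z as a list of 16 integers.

[16, 0, 0, 3, 0, 0, 0, 4, 0, 0, 1, 4, 0, 0, 1, 0]

Z[0]=16
i=1: fresh scan; Z[1]=0
i=2: fresh scan; Z[2]=0
i=3: fresh scan; Z[3]=3 grow→box=[3,6)
i=4: min(r-i=2, Z[1]=0)=0; Z[4]=0
i=5: min(r-i=1, Z[2]=0)=0; Z[5]=0
i=6: fresh scan; Z[6]=0
i=7: fresh scan; Z[7]=4 grow→box=[7,11)
i=8: min(r-i=3, Z[1]=0)=0; Z[8]=0
i=9: min(r-i=2, Z[2]=0)=0; Z[9]=0
i=10: min(r-i=1, Z[3]=3)=1; Z[10]=1
i=11: fresh scan; Z[11]=4 grow→box=[11,15)
i=12: min(r-i=3, Z[1]=0)=0; Z[12]=0
i=13: min(r-i=2, Z[2]=0)=0; Z[13]=0
i=14: min(r-i=1, Z[3]=3)=1; Z[14]=1
i=15: fresh scan; Z[15]=0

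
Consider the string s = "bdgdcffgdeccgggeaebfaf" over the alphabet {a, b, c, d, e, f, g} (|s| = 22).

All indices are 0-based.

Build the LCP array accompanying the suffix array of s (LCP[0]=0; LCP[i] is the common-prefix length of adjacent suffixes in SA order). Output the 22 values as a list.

[0, 1, 0, 1, 0, 1, 1, 0, 1, 1, 0, 1, 1, 0, 1, 1, 1, 0, 2, 1, 1, 2]

rank | idx | suffix
   0 |  16 | aebfaf
   1 |  20 | af
   2 |   0 | bdgdcffgdeccgggeaebfaf
   3 |  18 | bfaf
   4 |  10 | ccgggeaebfaf
   5 |   4 | cffgdeccgggeaebfaf
   6 |  11 | cgggeaebfaf
   7 |   3 | dcffgdeccgggeaebfaf
   8 |   8 | deccgggeaebfaf
   9 |   1 | dgdcffgdeccgggeaebfaf
  10 |  15 | eaebfaf
  11 |  17 | ebfaf
  12 |   9 | eccgggeaebfaf
  13 |  21 | f
  14 |  19 | faf
  15 |   5 | ffgdeccgggeaebfaf
  16 |   6 | fgdeccgggeaebfaf
  17 |   2 | gdcffgdeccgggeaebfaf
  18 |   7 | gdeccgggeaebfaf
  19 |  14 | geaebfaf
  20 |  13 | ggeaebfaf
  21 |  12 | gggeaebfaf

SA = [16, 20, 0, 18, 10, 4, 11, 3, 8, 1, 15, 17, 9, 21, 19, 5, 6, 2, 7, 14, 13, 12]
rank  pair      lcp
   1  s[16:],s[20:]  1  'a'
   2  s[20:],s[0:]  0  ''
   3  s[0:],s[18:]  1  'b'
   4  s[18:],s[10:]  0  ''
   5  s[10:],s[4:]  1  'c'
   6  s[4:],s[11:]  1  'c'
   7  s[11:],s[3:]  0  ''
   8  s[3:],s[8:]  1  'd'
   9  s[8:],s[1:]  1  'd'
  10  s[1:],s[15:]  0  ''
  11  s[15:],s[17:]  1  'e'
  12  s[17:],s[9:]  1  'e'
  13  s[9:],s[21:]  0  ''
  14  s[21:],s[19:]  1  'f'
  15  s[19:],s[5:]  1  'f'
  16  s[5:],s[6:]  1  'f'
  17  s[6:],s[2:]  0  ''
  18  s[2:],s[7:]  2  'gd'
  19  s[7:],s[14:]  1  'g'
  20  s[14:],s[13:]  1  'g'
  21  s[13:],s[12:]  2  'gg'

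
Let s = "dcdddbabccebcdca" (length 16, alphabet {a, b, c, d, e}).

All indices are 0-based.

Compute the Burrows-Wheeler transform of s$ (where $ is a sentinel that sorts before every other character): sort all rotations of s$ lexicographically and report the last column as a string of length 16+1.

acbdaedbbdcdc$dcc

rank  rotation           last
    0  $dcdddbabccebcdca  a
    1  a$dcdddbabccebcdc  c
    2  abccebcdca$dcdddb  b
    3  babccebcdca$dcddd  d
    4  bccebcdca$dcdddba  a
    5  bcdca$dcdddbabcce  e
    6  ca$dcdddbabccebcd  d
    7  ccebcdca$dcdddbab  b
    8  cdca$dcdddbabcceb  b
    9  cdddbabccebcdca$d  d
   10  cebcdca$dcdddbabc  c
   11  dbabccebcdca$dcdd  d
   12  dca$dcdddbabccebc  c
   13  dcdddbabccebcdca$  $
   14  ddbabccebcdca$dcd  d
   15  dddbabccebcdca$dc  c
   16  ebcdca$dcdddbabcc  c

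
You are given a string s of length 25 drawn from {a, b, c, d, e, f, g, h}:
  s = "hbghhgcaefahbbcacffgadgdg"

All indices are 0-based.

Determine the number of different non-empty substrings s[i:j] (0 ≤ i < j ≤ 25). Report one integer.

rank | idx | suffix
   0 |  15 | acffgadgdg
   1 |  20 | adgdg
   2 |   7 | aefahbbcacffgadgdg
   3 |  10 | ahbbcacffgadgdg
   4 |  12 | bbcacffgadgdg
   5 |  13 | bcacffgadgdg
   6 |   1 | bghhgcaefahbbcacffgadgdg
   7 |  14 | cacffgadgdg
   8 |   6 | caefahbbcacffgadgdg
   9 |  16 | cffgadgdg
  10 |  23 | dg
  11 |  21 | dgdg
  12 |   8 | efahbbcacffgadgdg
  13 |   9 | fahbbcacffgadgdg
  14 |  17 | ffgadgdg
  15 |  18 | fgadgdg
  16 |  24 | g
  17 |  19 | gadgdg
  18 |   5 | gcaefahbbcacffgadgdg
  19 |  22 | gdg
  20 |   2 | ghhgcaefahbbcacffgadgdg
  21 |  11 | hbbcacffgadgdg
  22 |   0 | hbghhgcaefahbbcacffgadgdg
  23 |   4 | hgcaefahbbcacffgadgdg
  24 |   3 | hhgcaefahbbcacffgadgdg

SA = [15, 20, 7, 10, 12, 13, 1, 14, 6, 16, 23, 21, 8, 9, 17, 18, 24, 19, 5, 22, 2, 11, 0, 4, 3]
rank  pair      lcp
   1  s[15:],s[20:]  1  'a'
   2  s[20:],s[7:]  1  'a'
   3  s[7:],s[10:]  1  'a'
   4  s[10:],s[12:]  0  ''
   5  s[12:],s[13:]  1  'b'
   6  s[13:],s[1:]  1  'b'
   7  s[1:],s[14:]  0  ''
   8  s[14:],s[6:]  2  'ca'
   9  s[6:],s[16:]  1  'c'
  10  s[16:],s[23:]  0  ''
  11  s[23:],s[21:]  2  'dg'
  12  s[21:],s[8:]  0  ''
  13  s[8:],s[9:]  0  ''
  14  s[9:],s[17:]  1  'f'
  15  s[17:],s[18:]  1  'f'
  16  s[18:],s[24:]  0  ''
  17  s[24:],s[19:]  1  'g'
  18  s[19:],s[5:]  1  'g'
  19  s[5:],s[22:]  1  'g'
  20  s[22:],s[2:]  1  'g'
  21  s[2:],s[11:]  0  ''
  22  s[11:],s[0:]  2  'hb'
  23  s[0:],s[4:]  1  'h'
  24  s[4:],s[3:]  1  'h'

n(n+1)/2 = 25·26/2 = 325
Σ LCP = 0 + 1 + 1 + 1 + 0 + 1 + 1 + 0 + 2 + 1 + 0 + 2 + 0 + 0 + 1 + 1 + 0 + 1 + 1 + 1 + 1 + 0 + 2 + 1 + 1 = 20
distinct = 325 − 20 = 305

305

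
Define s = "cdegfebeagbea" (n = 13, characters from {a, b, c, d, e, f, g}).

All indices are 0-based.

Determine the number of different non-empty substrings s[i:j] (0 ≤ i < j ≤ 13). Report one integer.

rank→(start, suffix):
  0 → (12, 'a')
  1 → (8, 'agbea')
  2 → (10, 'bea')
  3 → (6, 'beagbea')
  4 → (0, 'cdegfebeagbea')
  5 → (1, 'degfebeagbea')
  6 → (11, 'ea')
  7 → (7, 'eagbea')
  8 → (5, 'ebeagbea')
  9 → (2, 'egfebeagbea')
  10 → (4, 'febeagbea')
  11 → (9, 'gbea')
  12 → (3, 'gfebeagbea')

SA = [12, 8, 10, 6, 0, 1, 11, 7, 5, 2, 4, 9, 3]
i: (SA[i-1],SA[i]) lcp shared
  1: (12,8) 1 'a'
  2: (8,10) 0 ''
  3: (10,6) 3 'bea'
  4: (6,0) 0 ''
  5: (0,1) 0 ''
  6: (1,11) 0 ''
  7: (11,7) 2 'ea'
  8: (7,5) 1 'e'
  9: (5,2) 1 'e'
  10: (2,4) 0 ''
  11: (4,9) 0 ''
  12: (9,3) 1 'g'

n(n+1)/2 = 13·14/2 = 91
Σ LCP = 0 + 1 + 0 + 3 + 0 + 0 + 0 + 2 + 1 + 1 + 0 + 0 + 1 = 9
distinct = 91 − 9 = 82

82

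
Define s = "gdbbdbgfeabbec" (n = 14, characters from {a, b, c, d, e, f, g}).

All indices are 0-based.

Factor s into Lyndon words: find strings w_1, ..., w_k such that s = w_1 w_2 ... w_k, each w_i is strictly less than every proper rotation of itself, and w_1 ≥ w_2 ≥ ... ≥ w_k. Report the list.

emit factor 1: 'g' (i=0, period=1)
emit factor 2: 'd' (i=1, period=1)
emit factor 3: 'bbdbgfe' (i=2, period=7)
emit factor 4: 'abbec' (i=9, period=5)

["g", "d", "bbdbgfe", "abbec"]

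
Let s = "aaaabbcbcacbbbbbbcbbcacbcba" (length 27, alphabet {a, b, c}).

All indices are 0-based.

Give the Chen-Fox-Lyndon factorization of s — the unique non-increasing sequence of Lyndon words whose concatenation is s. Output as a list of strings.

["aaaabbcbcacbbbbbbcbbcacbcb", "a"]

emit factor 1: 'aaaabbcbcacbbbbbbcbbcacbcb' (i=0, period=26)
emit factor 2: 'a' (i=26, period=1)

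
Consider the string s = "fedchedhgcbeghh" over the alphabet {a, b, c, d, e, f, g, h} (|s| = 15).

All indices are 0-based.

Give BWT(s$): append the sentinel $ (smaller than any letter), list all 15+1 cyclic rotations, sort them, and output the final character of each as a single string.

rank  rotation          last
    0  $fedchedhgcbeghh  h
    1  beghh$fedchedhgc  c
    2  cbeghh$fedchedhg  g
    3  chedhgcbeghh$fed  d
    4  dchedhgcbeghh$fe  e
    5  dhgcbeghh$fedche  e
    6  edchedhgcbeghh$f  f
    7  edhgcbeghh$fedch  h
    8  eghh$fedchedhgcb  b
    9  fedchedhgcbeghh$  $
   10  gcbeghh$fedchedh  h
   11  ghh$fedchedhgcbe  e
   12  h$fedchedhgcbegh  h
   13  hedhgcbeghh$fedc  c
   14  hgcbeghh$fedched  d
   15  hh$fedchedhgcbeg  g

hcgdeefhb$hehcdg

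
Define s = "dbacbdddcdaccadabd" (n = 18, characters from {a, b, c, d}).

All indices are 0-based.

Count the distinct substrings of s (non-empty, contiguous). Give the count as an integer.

sorted suffixes:
  #0 SA[0]=15  'abd'
  #1 SA[1]=2  'acbdddcdaccadabd'
  #2 SA[2]=10  'accadabd'
  #3 SA[3]=13  'adabd'
  #4 SA[4]=1  'bacbdddcdaccadabd'
  #5 SA[5]=16  'bd'
  #6 SA[6]=4  'bdddcdaccadabd'
  #7 SA[7]=12  'cadabd'
  #8 SA[8]=3  'cbdddcdaccadabd'
  #9 SA[9]=11  'ccadabd'
  #10 SA[10]=8  'cdaccadabd'
  #11 SA[11]=17  'd'
  #12 SA[12]=14  'dabd'
  #13 SA[13]=9  'daccadabd'
  #14 SA[14]=0  'dbacbdddcdaccadabd'
  #15 SA[15]=7  'dcdaccadabd'
  #16 SA[16]=6  'ddcdaccadabd'
  #17 SA[17]=5  'dddcdaccadabd'

SA = [15, 2, 10, 13, 1, 16, 4, 12, 3, 11, 8, 17, 14, 9, 0, 7, 6, 5]
[i] adj suffixes → lcp
  [1] 15/2 → 1 ('a')
  [2] 2/10 → 2 ('ac')
  [3] 10/13 → 1 ('a')
  [4] 13/1 → 0 ('')
  [5] 1/16 → 1 ('b')
  [6] 16/4 → 2 ('bd')
  [7] 4/12 → 0 ('')
  [8] 12/3 → 1 ('c')
  [9] 3/11 → 1 ('c')
  [10] 11/8 → 1 ('c')
  [11] 8/17 → 0 ('')
  [12] 17/14 → 1 ('d')
  [13] 14/9 → 2 ('da')
  [14] 9/0 → 1 ('d')
  [15] 0/7 → 1 ('d')
  [16] 7/6 → 1 ('d')
  [17] 6/5 → 2 ('dd')

n(n+1)/2 = 18·19/2 = 171
Σ LCP = 0 + 1 + 2 + 1 + 0 + 1 + 2 + 0 + 1 + 1 + 1 + 0 + 1 + 2 + 1 + 1 + 1 + 2 = 18
distinct = 171 − 18 = 153

153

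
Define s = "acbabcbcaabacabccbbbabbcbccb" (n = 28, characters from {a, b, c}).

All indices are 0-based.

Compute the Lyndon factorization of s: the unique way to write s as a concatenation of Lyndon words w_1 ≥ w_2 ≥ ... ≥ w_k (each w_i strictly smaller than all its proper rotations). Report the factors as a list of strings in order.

emit factor 1: 'acb' (i=0, period=3)
emit factor 2: 'abcbc' (i=3, period=5)
emit factor 3: 'aabacabccbbbabbcbccb' (i=8, period=20)

["acb", "abcbc", "aabacabccbbbabbcbccb"]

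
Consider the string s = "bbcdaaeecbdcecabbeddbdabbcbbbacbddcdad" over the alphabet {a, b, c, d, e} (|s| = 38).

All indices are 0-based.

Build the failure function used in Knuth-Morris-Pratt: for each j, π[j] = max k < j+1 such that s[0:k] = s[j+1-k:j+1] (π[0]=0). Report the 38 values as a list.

π[0] = 0
j=1 s[j]='b': π[1]=1 (border 'b')
j=2 s[j]='c': k: 1→0; π[2]=0 (border '')
j=3 s[j]='d': π[3]=0 (border '')
j=4 s[j]='a': π[4]=0 (border '')
j=5 s[j]='a': π[5]=0 (border '')
j=6 s[j]='e': π[6]=0 (border '')
j=7 s[j]='e': π[7]=0 (border '')
j=8 s[j]='c': π[8]=0 (border '')
j=9 s[j]='b': π[9]=1 (border 'b')
j=10 s[j]='d': k: 1→0; π[10]=0 (border '')
j=11 s[j]='c': π[11]=0 (border '')
j=12 s[j]='e': π[12]=0 (border '')
j=13 s[j]='c': π[13]=0 (border '')
j=14 s[j]='a': π[14]=0 (border '')
j=15 s[j]='b': π[15]=1 (border 'b')
j=16 s[j]='b': π[16]=2 (border 'bb')
j=17 s[j]='e': k: 2→1→0; π[17]=0 (border '')
j=18 s[j]='d': π[18]=0 (border '')
j=19 s[j]='d': π[19]=0 (border '')
j=20 s[j]='b': π[20]=1 (border 'b')
j=21 s[j]='d': k: 1→0; π[21]=0 (border '')
j=22 s[j]='a': π[22]=0 (border '')
j=23 s[j]='b': π[23]=1 (border 'b')
j=24 s[j]='b': π[24]=2 (border 'bb')
j=25 s[j]='c': π[25]=3 (border 'bbc')
j=26 s[j]='b': k: 3→0; π[26]=1 (border 'b')
j=27 s[j]='b': π[27]=2 (border 'bb')
j=28 s[j]='b': k: 2→1; π[28]=2 (border 'bb')
j=29 s[j]='a': k: 2→1→0; π[29]=0 (border '')
j=30 s[j]='c': π[30]=0 (border '')
j=31 s[j]='b': π[31]=1 (border 'b')
j=32 s[j]='d': k: 1→0; π[32]=0 (border '')
j=33 s[j]='d': π[33]=0 (border '')
j=34 s[j]='c': π[34]=0 (border '')
j=35 s[j]='d': π[35]=0 (border '')
j=36 s[j]='a': π[36]=0 (border '')
j=37 s[j]='d': π[37]=0 (border '')

[0, 1, 0, 0, 0, 0, 0, 0, 0, 1, 0, 0, 0, 0, 0, 1, 2, 0, 0, 0, 1, 0, 0, 1, 2, 3, 1, 2, 2, 0, 0, 1, 0, 0, 0, 0, 0, 0]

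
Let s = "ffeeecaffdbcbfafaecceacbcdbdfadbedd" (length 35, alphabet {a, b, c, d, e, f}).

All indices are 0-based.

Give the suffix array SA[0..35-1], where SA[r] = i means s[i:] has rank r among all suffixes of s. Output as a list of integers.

[21, 29, 16, 14, 6, 10, 23, 26, 31, 12, 5, 22, 11, 18, 24, 19, 34, 9, 25, 30, 33, 27, 20, 4, 17, 32, 3, 2, 28, 15, 13, 8, 1, 7, 0]

rank | idx | suffix
   0 |  21 | acbcdbdfadbedd
   1 |  29 | adbedd
   2 |  16 | aecceacbcdbdfadbedd
   3 |  14 | afaecceacbcdbdfadbedd
   4 |   6 | affdbcbfafaecceacbcdbdfadbedd
   5 |  10 | bcbfafaecceacbcdbdfadbedd
   6 |  23 | bcdbdfadbedd
   7 |  26 | bdfadbedd
   8 |  31 | bedd
   9 |  12 | bfafaecceacbcdbdfadbedd
  10 |   5 | caffdbcbfafaecceacbcdbdfadbedd
  11 |  22 | cbcdbdfadbedd
  12 |  11 | cbfafaecceacbcdbdfadbedd
  13 |  18 | cceacbcdbdfadbedd
  14 |  24 | cdbdfadbedd
  15 |  19 | ceacbcdbdfadbedd
  16 |  34 | d
  17 |   9 | dbcbfafaecceacbcdbdfadbedd
  18 |  25 | dbdfadbedd
  19 |  30 | dbedd
  20 |  33 | dd
  21 |  27 | dfadbedd
  22 |  20 | eacbcdbdfadbedd
  23 |   4 | ecaffdbcbfafaecceacbcdbdfadbedd
  24 |  17 | ecceacbcdbdfadbedd
  25 |  32 | edd
  26 |   3 | eecaffdbcbfafaecceacbcdbdfadbedd
  27 |   2 | eeecaffdbcbfafaecceacbcdbdfadbedd
  28 |  28 | fadbedd
  29 |  15 | faecceacbcdbdfadbedd
  30 |  13 | fafaecceacbcdbdfadbedd
  31 |   8 | fdbcbfafaecceacbcdbdfadbedd
  32 |   1 | feeecaffdbcbfafaecceacbcdbdfadbedd
  33 |   7 | ffdbcbfafaecceacbcdbdfadbedd
  34 |   0 | ffeeecaffdbcbfafaecceacbcdbdfadbedd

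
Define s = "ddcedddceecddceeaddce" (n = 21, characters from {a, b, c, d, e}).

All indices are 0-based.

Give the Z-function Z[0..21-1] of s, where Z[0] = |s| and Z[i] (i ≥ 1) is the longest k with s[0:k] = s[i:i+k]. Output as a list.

[21, 1, 0, 0, 2, 4, 1, 0, 0, 0, 0, 4, 1, 0, 0, 0, 0, 4, 1, 0, 0]

Z[0]=21
i=1: outside box; Z[1]=1 scan→box=[1,2)
i=2: outside box; Z[2]=0
i=3: outside box; Z[3]=0
i=4: outside box; Z[4]=2 scan→box=[4,6)
i=5: min(r-i=1, Z[1]=1)=1; Z[5]=4 scan→box=[5,9)
i=6: min(r-i=3, Z[1]=1)=1; Z[6]=1
i=7: min(r-i=2, Z[2]=0)=0; Z[7]=0
i=8: min(r-i=1, Z[3]=0)=0; Z[8]=0
i=9: outside box; Z[9]=0
i=10: outside box; Z[10]=0
i=11: outside box; Z[11]=4 scan→box=[11,15)
i=12: min(r-i=3, Z[1]=1)=1; Z[12]=1
i=13: min(r-i=2, Z[2]=0)=0; Z[13]=0
i=14: min(r-i=1, Z[3]=0)=0; Z[14]=0
i=15: outside box; Z[15]=0
i=16: outside box; Z[16]=0
i=17: outside box; Z[17]=4 scan→box=[17,21)
i=18: min(r-i=3, Z[1]=1)=1; Z[18]=1
i=19: min(r-i=2, Z[2]=0)=0; Z[19]=0
i=20: min(r-i=1, Z[3]=0)=0; Z[20]=0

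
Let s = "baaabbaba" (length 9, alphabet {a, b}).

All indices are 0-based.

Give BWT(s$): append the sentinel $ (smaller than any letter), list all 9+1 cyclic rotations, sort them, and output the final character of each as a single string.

abbabaa$ba

rank  rotation    last
    0  $baaabbaba  a
    1  a$baaabbab  b
    2  aaabbaba$b  b
    3  aabbaba$ba  a
    4  aba$baaabb  b
    5  abbaba$baa  a
    6  ba$baaabba  a
    7  baaabbaba$  $
    8  baba$baaab  b
    9  bbaba$baaa  a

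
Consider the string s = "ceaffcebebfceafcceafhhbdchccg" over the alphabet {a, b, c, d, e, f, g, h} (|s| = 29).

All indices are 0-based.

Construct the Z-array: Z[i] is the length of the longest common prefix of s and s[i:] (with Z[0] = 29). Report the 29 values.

[29, 0, 0, 0, 0, 2, 0, 0, 0, 0, 0, 4, 0, 0, 0, 1, 4, 0, 0, 0, 0, 0, 0, 0, 1, 0, 1, 1, 0]

Z[0]=29
i=1: fresh scan; Z[1]=0
i=2: fresh scan; Z[2]=0
i=3: fresh scan; Z[3]=0
i=4: fresh scan; Z[4]=0
i=5: fresh scan; Z[5]=2 scan→box=[5,7)
i=6: min(r-i=1, Z[1]=0)=0; Z[6]=0
i=7: fresh scan; Z[7]=0
i=8: fresh scan; Z[8]=0
i=9: fresh scan; Z[9]=0
i=10: fresh scan; Z[10]=0
i=11: fresh scan; Z[11]=4 scan→box=[11,15)
i=12: min(r-i=3, Z[1]=0)=0; Z[12]=0
i=13: min(r-i=2, Z[2]=0)=0; Z[13]=0
i=14: min(r-i=1, Z[3]=0)=0; Z[14]=0
i=15: fresh scan; Z[15]=1 scan→box=[15,16)
i=16: fresh scan; Z[16]=4 scan→box=[16,20)
i=17: min(r-i=3, Z[1]=0)=0; Z[17]=0
i=18: min(r-i=2, Z[2]=0)=0; Z[18]=0
i=19: min(r-i=1, Z[3]=0)=0; Z[19]=0
i=20: fresh scan; Z[20]=0
i=21: fresh scan; Z[21]=0
i=22: fresh scan; Z[22]=0
i=23: fresh scan; Z[23]=0
i=24: fresh scan; Z[24]=1 scan→box=[24,25)
i=25: fresh scan; Z[25]=0
i=26: fresh scan; Z[26]=1 scan→box=[26,27)
i=27: fresh scan; Z[27]=1 scan→box=[27,28)
i=28: fresh scan; Z[28]=0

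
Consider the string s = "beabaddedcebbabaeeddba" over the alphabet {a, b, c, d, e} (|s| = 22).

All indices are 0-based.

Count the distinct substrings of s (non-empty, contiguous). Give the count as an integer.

229

sorted suffixes:
  #0 SA[0]=21  'a'
  #1 SA[1]=2  'abaddedcebbabaeeddba'
  #2 SA[2]=13  'abaeeddba'
  #3 SA[3]=4  'addedcebbabaeeddba'
  #4 SA[4]=15  'aeeddba'
  #5 SA[5]=20  'ba'
  #6 SA[6]=12  'babaeeddba'
  #7 SA[7]=3  'baddedcebbabaeeddba'
  #8 SA[8]=14  'baeeddba'
  #9 SA[9]=11  'bbabaeeddba'
  #10 SA[10]=0  'beabaddedcebbabaeeddba'
  #11 SA[11]=9  'cebbabaeeddba'
  #12 SA[12]=19  'dba'
  #13 SA[13]=8  'dcebbabaeeddba'
  #14 SA[14]=18  'ddba'
  #15 SA[15]=5  'ddedcebbabaeeddba'
  #16 SA[16]=6  'dedcebbabaeeddba'
  #17 SA[17]=1  'eabaddedcebbabaeeddba'
  #18 SA[18]=10  'ebbabaeeddba'
  #19 SA[19]=7  'edcebbabaeeddba'
  #20 SA[20]=17  'eddba'
  #21 SA[21]=16  'eeddba'

SA = [21, 2, 13, 4, 15, 20, 12, 3, 14, 11, 0, 9, 19, 8, 18, 5, 6, 1, 10, 7, 17, 16]
i: (SA[i-1],SA[i]) lcp shared
  1: (21,2) 1 'a'
  2: (2,13) 3 'aba'
  3: (13,4) 1 'a'
  4: (4,15) 1 'a'
  5: (15,20) 0 ''
  6: (20,12) 2 'ba'
  7: (12,3) 2 'ba'
  8: (3,14) 2 'ba'
  9: (14,11) 1 'b'
  10: (11,0) 1 'b'
  11: (0,9) 0 ''
  12: (9,19) 0 ''
  13: (19,8) 1 'd'
  14: (8,18) 1 'd'
  15: (18,5) 2 'dd'
  16: (5,6) 1 'd'
  17: (6,1) 0 ''
  18: (1,10) 1 'e'
  19: (10,7) 1 'e'
  20: (7,17) 2 'ed'
  21: (17,16) 1 'e'

n(n+1)/2 = 22·23/2 = 253
Σ LCP = 0 + 1 + 3 + 1 + 1 + 0 + 2 + 2 + 2 + 1 + 1 + 0 + 0 + 1 + 1 + 2 + 1 + 0 + 1 + 1 + 2 + 1 = 24
distinct = 253 − 24 = 229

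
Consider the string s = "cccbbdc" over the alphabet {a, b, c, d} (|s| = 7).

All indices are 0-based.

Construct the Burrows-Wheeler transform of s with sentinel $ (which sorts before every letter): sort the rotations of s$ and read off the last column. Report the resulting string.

ccbdcc$b

rank  rotation  last
    0  $cccbbdc  c
    1  bbdc$ccc  c
    2  bdc$cccb  b
    3  c$cccbbd  d
    4  cbbdc$cc  c
    5  ccbbdc$c  c
    6  cccbbdc$  $
    7  dc$cccbb  b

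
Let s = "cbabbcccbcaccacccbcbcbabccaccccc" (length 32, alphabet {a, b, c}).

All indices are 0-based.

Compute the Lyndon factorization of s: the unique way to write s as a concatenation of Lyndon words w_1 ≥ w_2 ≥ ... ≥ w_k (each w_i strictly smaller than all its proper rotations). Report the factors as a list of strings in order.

emit factor 1: 'c' (i=0, period=1)
emit factor 2: 'b' (i=1, period=1)
emit factor 3: 'abbcccbcaccacccbcbcbabccaccccc' (i=2, period=30)

["c", "b", "abbcccbcaccacccbcbcbabccaccccc"]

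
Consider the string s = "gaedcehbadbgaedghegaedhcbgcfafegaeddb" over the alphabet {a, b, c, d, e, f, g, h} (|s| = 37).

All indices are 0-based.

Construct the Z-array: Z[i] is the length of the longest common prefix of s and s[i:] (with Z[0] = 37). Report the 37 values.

[37, 0, 0, 0, 0, 0, 0, 0, 0, 0, 0, 4, 0, 0, 0, 1, 0, 0, 4, 0, 0, 0, 0, 0, 0, 1, 0, 0, 0, 0, 0, 4, 0, 0, 0, 0, 0]

Z[0]=37
i=1: i≥r, start 0; Z[1]=0
i=2: i≥r, start 0; Z[2]=0
i=3: i≥r, start 0; Z[3]=0
i=4: i≥r, start 0; Z[4]=0
i=5: i≥r, start 0; Z[5]=0
i=6: i≥r, start 0; Z[6]=0
i=7: i≥r, start 0; Z[7]=0
i=8: i≥r, start 0; Z[8]=0
i=9: i≥r, start 0; Z[9]=0
i=10: i≥r, start 0; Z[10]=0
i=11: i≥r, start 0; Z[11]=4 grow→box=[11,15)
i=12: min(r-i=3, Z[1]=0)=0; Z[12]=0
i=13: min(r-i=2, Z[2]=0)=0; Z[13]=0
i=14: min(r-i=1, Z[3]=0)=0; Z[14]=0
i=15: i≥r, start 0; Z[15]=1 grow→box=[15,16)
i=16: i≥r, start 0; Z[16]=0
i=17: i≥r, start 0; Z[17]=0
i=18: i≥r, start 0; Z[18]=4 grow→box=[18,22)
i=19: min(r-i=3, Z[1]=0)=0; Z[19]=0
i=20: min(r-i=2, Z[2]=0)=0; Z[20]=0
i=21: min(r-i=1, Z[3]=0)=0; Z[21]=0
i=22: i≥r, start 0; Z[22]=0
i=23: i≥r, start 0; Z[23]=0
i=24: i≥r, start 0; Z[24]=0
i=25: i≥r, start 0; Z[25]=1 grow→box=[25,26)
i=26: i≥r, start 0; Z[26]=0
i=27: i≥r, start 0; Z[27]=0
i=28: i≥r, start 0; Z[28]=0
i=29: i≥r, start 0; Z[29]=0
i=30: i≥r, start 0; Z[30]=0
i=31: i≥r, start 0; Z[31]=4 grow→box=[31,35)
i=32: min(r-i=3, Z[1]=0)=0; Z[32]=0
i=33: min(r-i=2, Z[2]=0)=0; Z[33]=0
i=34: min(r-i=1, Z[3]=0)=0; Z[34]=0
i=35: i≥r, start 0; Z[35]=0
i=36: i≥r, start 0; Z[36]=0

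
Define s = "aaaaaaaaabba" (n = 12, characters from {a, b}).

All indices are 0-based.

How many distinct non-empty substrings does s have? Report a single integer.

40

sorted suffixes:
  #0 SA[0]=11  'a'
  #1 SA[1]=0  'aaaaaaaaabba'
  #2 SA[2]=1  'aaaaaaaabba'
  #3 SA[3]=2  'aaaaaaabba'
  #4 SA[4]=3  'aaaaaabba'
  #5 SA[5]=4  'aaaaabba'
  #6 SA[6]=5  'aaaabba'
  #7 SA[7]=6  'aaabba'
  #8 SA[8]=7  'aabba'
  #9 SA[9]=8  'abba'
  #10 SA[10]=10  'ba'
  #11 SA[11]=9  'bba'

SA = [11, 0, 1, 2, 3, 4, 5, 6, 7, 8, 10, 9]
rank  pair      lcp
   1  s[11:],s[0:]  1  'a'
   2  s[0:],s[1:]  8  'aaaaaaaa'
   3  s[1:],s[2:]  7  'aaaaaaa'
   4  s[2:],s[3:]  6  'aaaaaa'
   5  s[3:],s[4:]  5  'aaaaa'
   6  s[4:],s[5:]  4  'aaaa'
   7  s[5:],s[6:]  3  'aaa'
   8  s[6:],s[7:]  2  'aa'
   9  s[7:],s[8:]  1  'a'
  10  s[8:],s[10:]  0  ''
  11  s[10:],s[9:]  1  'b'

n(n+1)/2 = 12·13/2 = 78
Σ LCP = 0 + 1 + 8 + 7 + 6 + 5 + 4 + 3 + 2 + 1 + 0 + 1 = 38
distinct = 78 − 38 = 40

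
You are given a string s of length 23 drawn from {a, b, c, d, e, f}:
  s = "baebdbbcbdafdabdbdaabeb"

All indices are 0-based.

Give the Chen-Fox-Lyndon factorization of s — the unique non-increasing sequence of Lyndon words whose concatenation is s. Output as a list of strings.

emit factor 1: 'b' (i=0, period=1)
emit factor 2: 'aebdbbcbdafd' (i=1, period=12)
emit factor 3: 'abdbd' (i=13, period=5)
emit factor 4: 'aabeb' (i=18, period=5)

["b", "aebdbbcbdafd", "abdbd", "aabeb"]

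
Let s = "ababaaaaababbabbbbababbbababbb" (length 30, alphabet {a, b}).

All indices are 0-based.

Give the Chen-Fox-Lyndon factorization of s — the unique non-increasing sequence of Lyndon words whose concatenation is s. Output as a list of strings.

["ab", "ab", "aaaaababbabbbbababbbababbb"]

emit factor 1: 'ab' (i=0, period=2)
emit factor 2: 'ab' (i=2, period=2)
emit factor 3: 'aaaaababbabbbbababbbababbb' (i=4, period=26)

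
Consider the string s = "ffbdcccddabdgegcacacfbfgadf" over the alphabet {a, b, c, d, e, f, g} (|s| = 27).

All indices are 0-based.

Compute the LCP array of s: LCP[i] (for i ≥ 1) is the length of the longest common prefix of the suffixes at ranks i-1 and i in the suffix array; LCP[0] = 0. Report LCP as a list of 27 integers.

[0, 1, 2, 1, 0, 2, 1, 0, 3, 1, 2, 1, 1, 0, 1, 1, 1, 1, 0, 0, 1, 2, 1, 1, 0, 1, 1]

sorted suffixes:
  #0 SA[0]=9  'abdgegcacacfbfgadf'
  #1 SA[1]=16  'acacfbfgadf'
  #2 SA[2]=18  'acfbfgadf'
  #3 SA[3]=24  'adf'
  #4 SA[4]=2  'bdcccddabdgegcacacfbfgadf'
  #5 SA[5]=10  'bdgegcacacfbfgadf'
  #6 SA[6]=21  'bfgadf'
  #7 SA[7]=15  'cacacfbfgadf'
  #8 SA[8]=17  'cacfbfgadf'
  #9 SA[9]=4  'cccddabdgegcacacfbfgadf'
  #10 SA[10]=5  'ccddabdgegcacacfbfgadf'
  #11 SA[11]=6  'cddabdgegcacacfbfgadf'
  #12 SA[12]=19  'cfbfgadf'
  #13 SA[13]=8  'dabdgegcacacfbfgadf'
  #14 SA[14]=3  'dcccddabdgegcacacfbfgadf'
  #15 SA[15]=7  'ddabdgegcacacfbfgadf'
  #16 SA[16]=25  'df'
  #17 SA[17]=11  'dgegcacacfbfgadf'
  #18 SA[18]=13  'egcacacfbfgadf'
  #19 SA[19]=26  'f'
  #20 SA[20]=1  'fbdcccddabdgegcacacfbfgadf'
  #21 SA[21]=20  'fbfgadf'
  #22 SA[22]=0  'ffbdcccddabdgegcacacfbfgadf'
  #23 SA[23]=22  'fgadf'
  #24 SA[24]=23  'gadf'
  #25 SA[25]=14  'gcacacfbfgadf'
  #26 SA[26]=12  'gegcacacfbfgadf'

SA = [9, 16, 18, 24, 2, 10, 21, 15, 17, 4, 5, 6, 19, 8, 3, 7, 25, 11, 13, 26, 1, 20, 0, 22, 23, 14, 12]
rank  pair      lcp
   1  s[9:],s[16:]  1  'a'
   2  s[16:],s[18:]  2  'ac'
   3  s[18:],s[24:]  1  'a'
   4  s[24:],s[2:]  0  ''
   5  s[2:],s[10:]  2  'bd'
   6  s[10:],s[21:]  1  'b'
   7  s[21:],s[15:]  0  ''
   8  s[15:],s[17:]  3  'cac'
   9  s[17:],s[4:]  1  'c'
  10  s[4:],s[5:]  2  'cc'
  11  s[5:],s[6:]  1  'c'
  12  s[6:],s[19:]  1  'c'
  13  s[19:],s[8:]  0  ''
  14  s[8:],s[3:]  1  'd'
  15  s[3:],s[7:]  1  'd'
  16  s[7:],s[25:]  1  'd'
  17  s[25:],s[11:]  1  'd'
  18  s[11:],s[13:]  0  ''
  19  s[13:],s[26:]  0  ''
  20  s[26:],s[1:]  1  'f'
  21  s[1:],s[20:]  2  'fb'
  22  s[20:],s[0:]  1  'f'
  23  s[0:],s[22:]  1  'f'
  24  s[22:],s[23:]  0  ''
  25  s[23:],s[14:]  1  'g'
  26  s[14:],s[12:]  1  'g'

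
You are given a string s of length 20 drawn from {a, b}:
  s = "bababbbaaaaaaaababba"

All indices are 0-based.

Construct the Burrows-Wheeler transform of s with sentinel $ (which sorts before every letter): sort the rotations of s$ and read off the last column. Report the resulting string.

rank  rotation               last
    0  $bababbbaaaaaaaababba  a
    1  a$bababbbaaaaaaaababb  b
    2  aaaaaaaababba$bababbb  b
    3  aaaaaaababba$bababbba  a
    4  aaaaaababba$bababbbaa  a
    5  aaaaababba$bababbbaaa  a
    6  aaaababba$bababbbaaaa  a
    7  aaababba$bababbbaaaaa  a
    8  aababba$bababbbaaaaaa  a
    9  ababba$bababbbaaaaaaa  a
   10  ababbbaaaaaaaababba$b  b
   11  abba$bababbbaaaaaaaab  b
   12  abbbaaaaaaaababba$bab  b
   13  ba$bababbbaaaaaaaabab  b
   14  baaaaaaaababba$bababb  b
   15  bababbbaaaaaaaababba$  $
   16  babba$bababbbaaaaaaaa  a
   17  babbbaaaaaaaababba$ba  a
   18  bba$bababbbaaaaaaaaba  a
   19  bbaaaaaaaababba$babab  b
   20  bbbaaaaaaaababba$baba  a

abbaaaaaaabbbbb$aaaba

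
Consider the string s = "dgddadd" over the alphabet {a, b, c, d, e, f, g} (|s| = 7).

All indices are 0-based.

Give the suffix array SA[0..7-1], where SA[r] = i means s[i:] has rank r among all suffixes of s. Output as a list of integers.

rank | idx | suffix
   0 |   4 | add
   1 |   6 | d
   2 |   3 | dadd
   3 |   5 | dd
   4 |   2 | ddadd
   5 |   0 | dgddadd
   6 |   1 | gddadd

[4, 6, 3, 5, 2, 0, 1]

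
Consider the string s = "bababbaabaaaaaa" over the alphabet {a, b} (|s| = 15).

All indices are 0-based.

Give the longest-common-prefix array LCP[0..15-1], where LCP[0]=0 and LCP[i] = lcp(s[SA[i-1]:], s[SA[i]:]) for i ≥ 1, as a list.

rank→(start, suffix):
  0 → (14, 'a')
  1 → (13, 'aa')
  2 → (12, 'aaa')
  3 → (11, 'aaaa')
  4 → (10, 'aaaaa')
  5 → (9, 'aaaaaa')
  6 → (6, 'aabaaaaaa')
  7 → (7, 'abaaaaaa')
  8 → (1, 'ababbaabaaaaaa')
  9 → (3, 'abbaabaaaaaa')
  10 → (8, 'baaaaaa')
  11 → (5, 'baabaaaaaa')
  12 → (0, 'bababbaabaaaaaa')
  13 → (2, 'babbaabaaaaaa')
  14 → (4, 'bbaabaaaaaa')

SA = [14, 13, 12, 11, 10, 9, 6, 7, 1, 3, 8, 5, 0, 2, 4]
i: (SA[i-1],SA[i]) lcp shared
  1: (14,13) 1 'a'
  2: (13,12) 2 'aa'
  3: (12,11) 3 'aaa'
  4: (11,10) 4 'aaaa'
  5: (10,9) 5 'aaaaa'
  6: (9,6) 2 'aa'
  7: (6,7) 1 'a'
  8: (7,1) 3 'aba'
  9: (1,3) 2 'ab'
  10: (3,8) 0 ''
  11: (8,5) 3 'baa'
  12: (5,0) 2 'ba'
  13: (0,2) 3 'bab'
  14: (2,4) 1 'b'

[0, 1, 2, 3, 4, 5, 2, 1, 3, 2, 0, 3, 2, 3, 1]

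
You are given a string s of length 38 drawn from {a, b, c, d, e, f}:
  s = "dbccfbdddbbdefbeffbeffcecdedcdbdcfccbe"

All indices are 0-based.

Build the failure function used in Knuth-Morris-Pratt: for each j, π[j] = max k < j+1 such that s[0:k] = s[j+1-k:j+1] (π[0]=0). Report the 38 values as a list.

π[0] = 0
j=1 s[j]='b': π[1]=0 (border '')
j=2 s[j]='c': π[2]=0 (border '')
j=3 s[j]='c': π[3]=0 (border '')
j=4 s[j]='f': π[4]=0 (border '')
j=5 s[j]='b': π[5]=0 (border '')
j=6 s[j]='d': π[6]=1 (border 'd')
j=7 s[j]='d': k: 1→0; π[7]=1 (border 'd')
j=8 s[j]='d': k: 1→0; π[8]=1 (border 'd')
j=9 s[j]='b': π[9]=2 (border 'db')
j=10 s[j]='b': k: 2→0; π[10]=0 (border '')
j=11 s[j]='d': π[11]=1 (border 'd')
j=12 s[j]='e': k: 1→0; π[12]=0 (border '')
j=13 s[j]='f': π[13]=0 (border '')
j=14 s[j]='b': π[14]=0 (border '')
j=15 s[j]='e': π[15]=0 (border '')
j=16 s[j]='f': π[16]=0 (border '')
j=17 s[j]='f': π[17]=0 (border '')
j=18 s[j]='b': π[18]=0 (border '')
j=19 s[j]='e': π[19]=0 (border '')
j=20 s[j]='f': π[20]=0 (border '')
j=21 s[j]='f': π[21]=0 (border '')
j=22 s[j]='c': π[22]=0 (border '')
j=23 s[j]='e': π[23]=0 (border '')
j=24 s[j]='c': π[24]=0 (border '')
j=25 s[j]='d': π[25]=1 (border 'd')
j=26 s[j]='e': k: 1→0; π[26]=0 (border '')
j=27 s[j]='d': π[27]=1 (border 'd')
j=28 s[j]='c': k: 1→0; π[28]=0 (border '')
j=29 s[j]='d': π[29]=1 (border 'd')
j=30 s[j]='b': π[30]=2 (border 'db')
j=31 s[j]='d': k: 2→0; π[31]=1 (border 'd')
j=32 s[j]='c': k: 1→0; π[32]=0 (border '')
j=33 s[j]='f': π[33]=0 (border '')
j=34 s[j]='c': π[34]=0 (border '')
j=35 s[j]='c': π[35]=0 (border '')
j=36 s[j]='b': π[36]=0 (border '')
j=37 s[j]='e': π[37]=0 (border '')

[0, 0, 0, 0, 0, 0, 1, 1, 1, 2, 0, 1, 0, 0, 0, 0, 0, 0, 0, 0, 0, 0, 0, 0, 0, 1, 0, 1, 0, 1, 2, 1, 0, 0, 0, 0, 0, 0]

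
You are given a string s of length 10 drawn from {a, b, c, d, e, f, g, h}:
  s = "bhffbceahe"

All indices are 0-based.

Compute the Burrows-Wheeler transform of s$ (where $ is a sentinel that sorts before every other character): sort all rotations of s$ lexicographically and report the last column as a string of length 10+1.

rank  rotation     last
    0  $bhffbceahe  e
    1  ahe$bhffbce  e
    2  bceahe$bhff  f
    3  bhffbceahe$  $
    4  ceahe$bhffb  b
    5  e$bhffbceah  h
    6  eahe$bhffbc  c
    7  fbceahe$bhf  f
    8  ffbceahe$bh  h
    9  he$bhffbcea  a
   10  hffbceahe$b  b

eef$bhcfhab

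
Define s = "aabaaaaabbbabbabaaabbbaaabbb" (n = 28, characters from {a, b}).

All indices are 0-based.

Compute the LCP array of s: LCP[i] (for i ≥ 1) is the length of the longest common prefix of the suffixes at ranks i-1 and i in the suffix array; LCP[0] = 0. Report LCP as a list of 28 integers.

rank→(start, suffix):
  0 → (3, 'aaaaabbbabbabaaabbbaaabbb')
  1 → (4, 'aaaabbbabbabaaabbbaaabbb')
  2 → (22, 'aaabbb')
  3 → (16, 'aaabbbaaabbb')
  4 → (5, 'aaabbbabbabaaabbbaaabbb')
  5 → (0, 'aabaaaaabbbabbabaaabbbaaabbb')
  6 → (23, 'aabbb')
  7 → (17, 'aabbbaaabbb')
  8 → (6, 'aabbbabbabaaabbbaaabbb')
  9 → (1, 'abaaaaabbbabbabaaabbbaaabbb')
  10 → (14, 'abaaabbbaaabbb')
  11 → (11, 'abbabaaabbbaaabbb')
  12 → (24, 'abbb')
  13 → (18, 'abbbaaabbb')
  14 → (7, 'abbbabbabaaabbbaaabbb')
  15 → (27, 'b')
  16 → (2, 'baaaaabbbabbabaaabbbaaabbb')
  17 → (21, 'baaabbb')
  18 → (15, 'baaabbbaaabbb')
  19 → (13, 'babaaabbbaaabbb')
  20 → (10, 'babbabaaabbbaaabbb')
  21 → (26, 'bb')
  22 → (20, 'bbaaabbb')
  23 → (12, 'bbabaaabbbaaabbb')
  24 → (9, 'bbabbabaaabbbaaabbb')
  25 → (25, 'bbb')
  26 → (19, 'bbbaaabbb')
  27 → (8, 'bbbabbabaaabbbaaabbb')

SA = [3, 4, 22, 16, 5, 0, 23, 17, 6, 1, 14, 11, 24, 18, 7, 27, 2, 21, 15, 13, 10, 26, 20, 12, 9, 25, 19, 8]
rank  pair      lcp
   1  s[3:],s[4:]  4  'aaaa'
   2  s[4:],s[22:]  3  'aaa'
   3  s[22:],s[16:]  6  'aaabbb'
   4  s[16:],s[5:]  7  'aaabbba'
   5  s[5:],s[0:]  2  'aa'
   6  s[0:],s[23:]  3  'aab'
   7  s[23:],s[17:]  5  'aabbb'
   8  s[17:],s[6:]  6  'aabbba'
   9  s[6:],s[1:]  1  'a'
  10  s[1:],s[14:]  5  'abaaa'
  11  s[14:],s[11:]  2  'ab'
  12  s[11:],s[24:]  3  'abb'
  13  s[24:],s[18:]  4  'abbb'
  14  s[18:],s[7:]  5  'abbba'
  15  s[7:],s[27:]  0  ''
  16  s[27:],s[2:]  1  'b'
  17  s[2:],s[21:]  4  'baaa'
  18  s[21:],s[15:]  7  'baaabbb'
  19  s[15:],s[13:]  2  'ba'
  20  s[13:],s[10:]  3  'bab'
  21  s[10:],s[26:]  1  'b'
  22  s[26:],s[20:]  2  'bb'
  23  s[20:],s[12:]  3  'bba'
  24  s[12:],s[9:]  4  'bbab'
  25  s[9:],s[25:]  2  'bb'
  26  s[25:],s[19:]  3  'bbb'
  27  s[19:],s[8:]  4  'bbba'

[0, 4, 3, 6, 7, 2, 3, 5, 6, 1, 5, 2, 3, 4, 5, 0, 1, 4, 7, 2, 3, 1, 2, 3, 4, 2, 3, 4]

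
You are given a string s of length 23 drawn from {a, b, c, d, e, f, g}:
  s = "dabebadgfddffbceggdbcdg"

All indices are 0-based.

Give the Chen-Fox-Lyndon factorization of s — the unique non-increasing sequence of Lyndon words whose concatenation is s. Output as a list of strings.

emit factor 1: 'd' (i=0, period=1)
emit factor 2: 'abebadgfddffbceggdbcdg' (i=1, period=22)

["d", "abebadgfddffbceggdbcdg"]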